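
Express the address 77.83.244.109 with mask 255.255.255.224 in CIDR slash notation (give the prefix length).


Binary: 11111111.11111111.11111111.11100000
Count leading 1s
Prefix: /27


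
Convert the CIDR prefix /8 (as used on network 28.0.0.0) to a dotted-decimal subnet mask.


/8 means 8 network bits, 24 host bits
Binary: 11111111000000000000000000000000
Mask: 255.0.0.0


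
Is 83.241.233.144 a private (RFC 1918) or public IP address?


RFC 1918 private ranges:
  10.0.0.0/8 (10.0.0.0 - 10.255.255.255)
  172.16.0.0/12 (172.16.0.0 - 172.31.255.255)
  192.168.0.0/16 (192.168.0.0 - 192.168.255.255)
Public (not in any RFC 1918 range)


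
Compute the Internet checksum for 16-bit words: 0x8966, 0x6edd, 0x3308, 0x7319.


Sum all words (with carry folding):
+ 0x8966 = 0x8966
+ 0x6edd = 0xf843
+ 0x3308 = 0x2b4c
+ 0x7319 = 0x9e65
One's complement: ~0x9e65
Checksum = 0x619a


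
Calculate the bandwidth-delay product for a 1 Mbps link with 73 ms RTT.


BDP = bandwidth * RTT
= 1 Mbps * 73 ms
= 1 * 1e6 * 73 / 1000 bits
= 73000 bits
= 9125 bytes
= 8.9111 KB
BDP = 73000 bits (9125 bytes)


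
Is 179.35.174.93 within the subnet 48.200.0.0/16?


Subnet network: 48.200.0.0
Test IP AND mask: 179.35.0.0
No, 179.35.174.93 is not in 48.200.0.0/16


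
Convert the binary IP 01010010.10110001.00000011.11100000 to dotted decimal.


01010010 = 82
10110001 = 177
00000011 = 3
11100000 = 224
IP: 82.177.3.224


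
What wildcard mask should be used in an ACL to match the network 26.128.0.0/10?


Subnet mask: 255.192.0.0
Wildcard = 255.255.255.255 - subnet mask
255 - 255 = 0
255 - 192 = 63
255 - 0 = 255
255 - 0 = 255
Wildcard: 0.63.255.255


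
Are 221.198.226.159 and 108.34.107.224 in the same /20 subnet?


Mask: 255.255.240.0
221.198.226.159 AND mask = 221.198.224.0
108.34.107.224 AND mask = 108.34.96.0
No, different subnets (221.198.224.0 vs 108.34.96.0)


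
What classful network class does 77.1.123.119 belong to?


First octet: 77
Binary: 01001101
0xxxxxxx -> Class A (1-126)
Class A, default mask 255.0.0.0 (/8)


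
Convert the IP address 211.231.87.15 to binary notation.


211 = 11010011
231 = 11100111
87 = 01010111
15 = 00001111
Binary: 11010011.11100111.01010111.00001111


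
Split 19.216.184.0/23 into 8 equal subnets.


New prefix = 23 + 3 = 26
Each subnet has 64 addresses
  19.216.184.0/26
  19.216.184.64/26
  19.216.184.128/26
  19.216.184.192/26
  19.216.185.0/26
  19.216.185.64/26
  19.216.185.128/26
  19.216.185.192/26
Subnets: 19.216.184.0/26, 19.216.184.64/26, 19.216.184.128/26, 19.216.184.192/26, 19.216.185.0/26, 19.216.185.64/26, 19.216.185.128/26, 19.216.185.192/26


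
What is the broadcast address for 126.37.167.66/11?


Network: 126.32.0.0/11
Host bits = 21
Set all host bits to 1:
Broadcast: 126.63.255.255


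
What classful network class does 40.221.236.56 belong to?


First octet: 40
Binary: 00101000
0xxxxxxx -> Class A (1-126)
Class A, default mask 255.0.0.0 (/8)


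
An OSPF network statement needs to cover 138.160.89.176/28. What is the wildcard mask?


Subnet mask: 255.255.255.240
Wildcard = 255.255.255.255 - subnet mask
255 - 255 = 0
255 - 255 = 0
255 - 255 = 0
255 - 240 = 15
Wildcard: 0.0.0.15


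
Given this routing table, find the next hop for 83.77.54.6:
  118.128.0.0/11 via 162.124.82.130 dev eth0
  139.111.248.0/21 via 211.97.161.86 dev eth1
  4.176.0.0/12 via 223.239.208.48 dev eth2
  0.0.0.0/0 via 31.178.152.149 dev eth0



Longest prefix match for 83.77.54.6:
  /11 118.128.0.0: no
  /21 139.111.248.0: no
  /12 4.176.0.0: no
  /0 0.0.0.0: MATCH
Selected: next-hop 31.178.152.149 via eth0 (matched /0)


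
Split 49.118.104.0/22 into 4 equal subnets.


New prefix = 22 + 2 = 24
Each subnet has 256 addresses
  49.118.104.0/24
  49.118.105.0/24
  49.118.106.0/24
  49.118.107.0/24
Subnets: 49.118.104.0/24, 49.118.105.0/24, 49.118.106.0/24, 49.118.107.0/24


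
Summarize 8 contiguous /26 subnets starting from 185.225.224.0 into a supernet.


Original prefix: /26
Number of subnets: 8 = 2^3
New prefix = 26 - 3 = 23
Supernet: 185.225.224.0/23


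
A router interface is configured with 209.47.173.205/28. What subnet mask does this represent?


/28 means 28 network bits, 4 host bits
Binary: 11111111111111111111111111110000
Mask: 255.255.255.240


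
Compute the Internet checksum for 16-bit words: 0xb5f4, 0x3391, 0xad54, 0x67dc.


Sum all words (with carry folding):
+ 0xb5f4 = 0xb5f4
+ 0x3391 = 0xe985
+ 0xad54 = 0x96da
+ 0x67dc = 0xfeb6
One's complement: ~0xfeb6
Checksum = 0x0149


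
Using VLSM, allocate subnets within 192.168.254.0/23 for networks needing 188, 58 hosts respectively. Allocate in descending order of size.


188 hosts -> /24 (254 usable): 192.168.254.0/24
58 hosts -> /26 (62 usable): 192.168.255.0/26
Allocation: 192.168.254.0/24 (188 hosts, 254 usable); 192.168.255.0/26 (58 hosts, 62 usable)


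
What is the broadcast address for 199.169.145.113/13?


Network: 199.168.0.0/13
Host bits = 19
Set all host bits to 1:
Broadcast: 199.175.255.255


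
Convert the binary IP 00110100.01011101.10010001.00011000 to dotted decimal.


00110100 = 52
01011101 = 93
10010001 = 145
00011000 = 24
IP: 52.93.145.24


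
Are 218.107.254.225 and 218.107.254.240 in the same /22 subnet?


Mask: 255.255.252.0
218.107.254.225 AND mask = 218.107.252.0
218.107.254.240 AND mask = 218.107.252.0
Yes, same subnet (218.107.252.0)


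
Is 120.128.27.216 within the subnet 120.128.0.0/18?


Subnet network: 120.128.0.0
Test IP AND mask: 120.128.0.0
Yes, 120.128.27.216 is in 120.128.0.0/18


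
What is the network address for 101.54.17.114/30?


IP:   01100101.00110110.00010001.01110010
Mask: 11111111.11111111.11111111.11111100
AND operation:
Net:  01100101.00110110.00010001.01110000
Network: 101.54.17.112/30


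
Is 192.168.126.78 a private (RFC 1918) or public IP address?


RFC 1918 private ranges:
  10.0.0.0/8 (10.0.0.0 - 10.255.255.255)
  172.16.0.0/12 (172.16.0.0 - 172.31.255.255)
  192.168.0.0/16 (192.168.0.0 - 192.168.255.255)
Private (in 192.168.0.0/16)


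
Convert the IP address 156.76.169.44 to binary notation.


156 = 10011100
76 = 01001100
169 = 10101001
44 = 00101100
Binary: 10011100.01001100.10101001.00101100


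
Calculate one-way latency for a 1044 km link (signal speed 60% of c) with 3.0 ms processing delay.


Speed = 0.6 * 3e5 km/s = 180000 km/s
Propagation delay = 1044 / 180000 = 0.0058 s = 5.8 ms
Processing delay = 3.0 ms
Total one-way latency = 8.8 ms


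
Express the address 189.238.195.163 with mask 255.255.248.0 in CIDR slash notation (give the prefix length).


Binary: 11111111.11111111.11111000.00000000
Count leading 1s
Prefix: /21


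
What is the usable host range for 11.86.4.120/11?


Network: 11.64.0.0
Broadcast: 11.95.255.255
First usable = network + 1
Last usable = broadcast - 1
Range: 11.64.0.1 to 11.95.255.254


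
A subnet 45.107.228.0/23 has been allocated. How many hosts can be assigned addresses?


Host bits = 32 - 23 = 9
Total addresses = 2^9 = 512
Usable = total - 2 (network and broadcast)
Usable hosts: 510


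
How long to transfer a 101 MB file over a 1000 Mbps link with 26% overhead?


Effective throughput = 1000 * (1 - 26/100) = 740 Mbps
File size in Mb = 101 * 8 = 808 Mb
Time = 808 / 740
Time = 1.0919 seconds


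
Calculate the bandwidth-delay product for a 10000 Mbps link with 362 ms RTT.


BDP = bandwidth * RTT
= 10000 Mbps * 362 ms
= 10000 * 1e6 * 362 / 1000 bits
= 3620000000 bits
= 452500000 bytes
= 441894.5312 KB
BDP = 3620000000 bits (452500000 bytes)


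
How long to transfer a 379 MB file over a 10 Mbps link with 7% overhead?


Effective throughput = 10 * (1 - 7/100) = 9.3 Mbps
File size in Mb = 379 * 8 = 3032 Mb
Time = 3032 / 9.3
Time = 326.0215 seconds


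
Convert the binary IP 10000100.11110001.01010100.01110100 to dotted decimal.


10000100 = 132
11110001 = 241
01010100 = 84
01110100 = 116
IP: 132.241.84.116


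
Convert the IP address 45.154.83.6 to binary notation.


45 = 00101101
154 = 10011010
83 = 01010011
6 = 00000110
Binary: 00101101.10011010.01010011.00000110


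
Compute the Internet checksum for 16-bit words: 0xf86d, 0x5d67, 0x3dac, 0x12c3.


Sum all words (with carry folding):
+ 0xf86d = 0xf86d
+ 0x5d67 = 0x55d5
+ 0x3dac = 0x9381
+ 0x12c3 = 0xa644
One's complement: ~0xa644
Checksum = 0x59bb


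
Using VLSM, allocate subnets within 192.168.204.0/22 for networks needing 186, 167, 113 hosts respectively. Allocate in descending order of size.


186 hosts -> /24 (254 usable): 192.168.204.0/24
167 hosts -> /24 (254 usable): 192.168.205.0/24
113 hosts -> /25 (126 usable): 192.168.206.0/25
Allocation: 192.168.204.0/24 (186 hosts, 254 usable); 192.168.205.0/24 (167 hosts, 254 usable); 192.168.206.0/25 (113 hosts, 126 usable)


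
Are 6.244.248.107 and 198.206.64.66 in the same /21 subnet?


Mask: 255.255.248.0
6.244.248.107 AND mask = 6.244.248.0
198.206.64.66 AND mask = 198.206.64.0
No, different subnets (6.244.248.0 vs 198.206.64.0)


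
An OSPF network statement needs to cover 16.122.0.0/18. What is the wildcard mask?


Subnet mask: 255.255.192.0
Wildcard = 255.255.255.255 - subnet mask
255 - 255 = 0
255 - 255 = 0
255 - 192 = 63
255 - 0 = 255
Wildcard: 0.0.63.255


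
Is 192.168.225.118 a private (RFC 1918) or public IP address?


RFC 1918 private ranges:
  10.0.0.0/8 (10.0.0.0 - 10.255.255.255)
  172.16.0.0/12 (172.16.0.0 - 172.31.255.255)
  192.168.0.0/16 (192.168.0.0 - 192.168.255.255)
Private (in 192.168.0.0/16)


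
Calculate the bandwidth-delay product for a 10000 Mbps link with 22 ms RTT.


BDP = bandwidth * RTT
= 10000 Mbps * 22 ms
= 10000 * 1e6 * 22 / 1000 bits
= 220000000 bits
= 27500000 bytes
= 26855.4688 KB
BDP = 220000000 bits (27500000 bytes)


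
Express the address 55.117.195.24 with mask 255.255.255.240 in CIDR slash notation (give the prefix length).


Binary: 11111111.11111111.11111111.11110000
Count leading 1s
Prefix: /28


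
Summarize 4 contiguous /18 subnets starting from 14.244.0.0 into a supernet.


Original prefix: /18
Number of subnets: 4 = 2^2
New prefix = 18 - 2 = 16
Supernet: 14.244.0.0/16


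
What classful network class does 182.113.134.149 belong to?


First octet: 182
Binary: 10110110
10xxxxxx -> Class B (128-191)
Class B, default mask 255.255.0.0 (/16)


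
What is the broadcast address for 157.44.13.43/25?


Network: 157.44.13.0/25
Host bits = 7
Set all host bits to 1:
Broadcast: 157.44.13.127


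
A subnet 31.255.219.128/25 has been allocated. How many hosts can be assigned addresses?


Host bits = 32 - 25 = 7
Total addresses = 2^7 = 128
Usable = total - 2 (network and broadcast)
Usable hosts: 126


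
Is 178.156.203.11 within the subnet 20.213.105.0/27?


Subnet network: 20.213.105.0
Test IP AND mask: 178.156.203.0
No, 178.156.203.11 is not in 20.213.105.0/27


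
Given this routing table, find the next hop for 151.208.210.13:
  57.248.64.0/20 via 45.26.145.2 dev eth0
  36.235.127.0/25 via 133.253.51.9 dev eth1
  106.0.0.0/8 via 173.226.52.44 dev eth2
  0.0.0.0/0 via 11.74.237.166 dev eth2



Longest prefix match for 151.208.210.13:
  /20 57.248.64.0: no
  /25 36.235.127.0: no
  /8 106.0.0.0: no
  /0 0.0.0.0: MATCH
Selected: next-hop 11.74.237.166 via eth2 (matched /0)


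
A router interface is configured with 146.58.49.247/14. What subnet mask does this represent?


/14 means 14 network bits, 18 host bits
Binary: 11111111111111000000000000000000
Mask: 255.252.0.0


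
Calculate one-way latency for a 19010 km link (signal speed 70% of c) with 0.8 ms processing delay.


Speed = 0.7 * 3e5 km/s = 210000 km/s
Propagation delay = 19010 / 210000 = 0.0905 s = 90.5238 ms
Processing delay = 0.8 ms
Total one-way latency = 91.3238 ms


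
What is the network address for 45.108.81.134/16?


IP:   00101101.01101100.01010001.10000110
Mask: 11111111.11111111.00000000.00000000
AND operation:
Net:  00101101.01101100.00000000.00000000
Network: 45.108.0.0/16


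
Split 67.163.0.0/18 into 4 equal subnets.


New prefix = 18 + 2 = 20
Each subnet has 4096 addresses
  67.163.0.0/20
  67.163.16.0/20
  67.163.32.0/20
  67.163.48.0/20
Subnets: 67.163.0.0/20, 67.163.16.0/20, 67.163.32.0/20, 67.163.48.0/20


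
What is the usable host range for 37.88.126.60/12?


Network: 37.80.0.0
Broadcast: 37.95.255.255
First usable = network + 1
Last usable = broadcast - 1
Range: 37.80.0.1 to 37.95.255.254


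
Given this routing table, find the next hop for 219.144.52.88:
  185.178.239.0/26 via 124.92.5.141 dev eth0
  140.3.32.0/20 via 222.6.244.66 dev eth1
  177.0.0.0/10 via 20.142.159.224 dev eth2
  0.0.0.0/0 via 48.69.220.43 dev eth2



Longest prefix match for 219.144.52.88:
  /26 185.178.239.0: no
  /20 140.3.32.0: no
  /10 177.0.0.0: no
  /0 0.0.0.0: MATCH
Selected: next-hop 48.69.220.43 via eth2 (matched /0)


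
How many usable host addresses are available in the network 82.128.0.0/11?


Host bits = 32 - 11 = 21
Total addresses = 2^21 = 2097152
Usable = total - 2 (network and broadcast)
Usable hosts: 2097150


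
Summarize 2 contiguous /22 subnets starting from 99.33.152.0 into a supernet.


Original prefix: /22
Number of subnets: 2 = 2^1
New prefix = 22 - 1 = 21
Supernet: 99.33.152.0/21


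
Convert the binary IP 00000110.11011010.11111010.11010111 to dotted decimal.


00000110 = 6
11011010 = 218
11111010 = 250
11010111 = 215
IP: 6.218.250.215


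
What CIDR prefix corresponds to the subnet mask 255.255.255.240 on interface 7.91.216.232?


Binary: 11111111.11111111.11111111.11110000
Count leading 1s
Prefix: /28


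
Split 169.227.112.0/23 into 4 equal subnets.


New prefix = 23 + 2 = 25
Each subnet has 128 addresses
  169.227.112.0/25
  169.227.112.128/25
  169.227.113.0/25
  169.227.113.128/25
Subnets: 169.227.112.0/25, 169.227.112.128/25, 169.227.113.0/25, 169.227.113.128/25


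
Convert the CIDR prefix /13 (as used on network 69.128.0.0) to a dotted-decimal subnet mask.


/13 means 13 network bits, 19 host bits
Binary: 11111111111110000000000000000000
Mask: 255.248.0.0


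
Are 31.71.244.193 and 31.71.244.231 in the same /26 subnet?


Mask: 255.255.255.192
31.71.244.193 AND mask = 31.71.244.192
31.71.244.231 AND mask = 31.71.244.192
Yes, same subnet (31.71.244.192)


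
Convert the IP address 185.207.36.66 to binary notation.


185 = 10111001
207 = 11001111
36 = 00100100
66 = 01000010
Binary: 10111001.11001111.00100100.01000010


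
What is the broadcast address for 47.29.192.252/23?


Network: 47.29.192.0/23
Host bits = 9
Set all host bits to 1:
Broadcast: 47.29.193.255


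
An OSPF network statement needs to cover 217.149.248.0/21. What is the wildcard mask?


Subnet mask: 255.255.248.0
Wildcard = 255.255.255.255 - subnet mask
255 - 255 = 0
255 - 255 = 0
255 - 248 = 7
255 - 0 = 255
Wildcard: 0.0.7.255


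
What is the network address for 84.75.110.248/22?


IP:   01010100.01001011.01101110.11111000
Mask: 11111111.11111111.11111100.00000000
AND operation:
Net:  01010100.01001011.01101100.00000000
Network: 84.75.108.0/22


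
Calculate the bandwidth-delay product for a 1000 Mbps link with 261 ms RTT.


BDP = bandwidth * RTT
= 1000 Mbps * 261 ms
= 1000 * 1e6 * 261 / 1000 bits
= 261000000 bits
= 32625000 bytes
= 31860.3516 KB
BDP = 261000000 bits (32625000 bytes)


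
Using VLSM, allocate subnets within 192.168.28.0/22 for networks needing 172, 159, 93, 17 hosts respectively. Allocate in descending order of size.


172 hosts -> /24 (254 usable): 192.168.28.0/24
159 hosts -> /24 (254 usable): 192.168.29.0/24
93 hosts -> /25 (126 usable): 192.168.30.0/25
17 hosts -> /27 (30 usable): 192.168.30.128/27
Allocation: 192.168.28.0/24 (172 hosts, 254 usable); 192.168.29.0/24 (159 hosts, 254 usable); 192.168.30.0/25 (93 hosts, 126 usable); 192.168.30.128/27 (17 hosts, 30 usable)


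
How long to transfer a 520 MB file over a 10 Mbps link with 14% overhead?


Effective throughput = 10 * (1 - 14/100) = 8.6 Mbps
File size in Mb = 520 * 8 = 4160 Mb
Time = 4160 / 8.6
Time = 483.7209 seconds


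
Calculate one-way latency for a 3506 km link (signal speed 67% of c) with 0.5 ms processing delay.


Speed = 0.67 * 3e5 km/s = 201000 km/s
Propagation delay = 3506 / 201000 = 0.0174 s = 17.4428 ms
Processing delay = 0.5 ms
Total one-way latency = 17.9428 ms


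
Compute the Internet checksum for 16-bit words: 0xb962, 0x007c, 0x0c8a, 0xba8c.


Sum all words (with carry folding):
+ 0xb962 = 0xb962
+ 0x007c = 0xb9de
+ 0x0c8a = 0xc668
+ 0xba8c = 0x80f5
One's complement: ~0x80f5
Checksum = 0x7f0a


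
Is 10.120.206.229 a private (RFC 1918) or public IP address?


RFC 1918 private ranges:
  10.0.0.0/8 (10.0.0.0 - 10.255.255.255)
  172.16.0.0/12 (172.16.0.0 - 172.31.255.255)
  192.168.0.0/16 (192.168.0.0 - 192.168.255.255)
Private (in 10.0.0.0/8)


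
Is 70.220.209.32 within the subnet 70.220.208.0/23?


Subnet network: 70.220.208.0
Test IP AND mask: 70.220.208.0
Yes, 70.220.209.32 is in 70.220.208.0/23


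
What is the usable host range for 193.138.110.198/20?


Network: 193.138.96.0
Broadcast: 193.138.111.255
First usable = network + 1
Last usable = broadcast - 1
Range: 193.138.96.1 to 193.138.111.254


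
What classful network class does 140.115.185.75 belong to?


First octet: 140
Binary: 10001100
10xxxxxx -> Class B (128-191)
Class B, default mask 255.255.0.0 (/16)


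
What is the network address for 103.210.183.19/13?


IP:   01100111.11010010.10110111.00010011
Mask: 11111111.11111000.00000000.00000000
AND operation:
Net:  01100111.11010000.00000000.00000000
Network: 103.208.0.0/13


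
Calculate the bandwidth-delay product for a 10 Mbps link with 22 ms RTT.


BDP = bandwidth * RTT
= 10 Mbps * 22 ms
= 10 * 1e6 * 22 / 1000 bits
= 220000 bits
= 27500 bytes
= 26.8555 KB
BDP = 220000 bits (27500 bytes)


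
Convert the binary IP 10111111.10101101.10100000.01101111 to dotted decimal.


10111111 = 191
10101101 = 173
10100000 = 160
01101111 = 111
IP: 191.173.160.111


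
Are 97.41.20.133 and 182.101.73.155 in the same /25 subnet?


Mask: 255.255.255.128
97.41.20.133 AND mask = 97.41.20.128
182.101.73.155 AND mask = 182.101.73.128
No, different subnets (97.41.20.128 vs 182.101.73.128)


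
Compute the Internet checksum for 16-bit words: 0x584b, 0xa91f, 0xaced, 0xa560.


Sum all words (with carry folding):
+ 0x584b = 0x584b
+ 0xa91f = 0x016b
+ 0xaced = 0xae58
+ 0xa560 = 0x53b9
One's complement: ~0x53b9
Checksum = 0xac46


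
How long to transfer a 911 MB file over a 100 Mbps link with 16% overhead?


Effective throughput = 100 * (1 - 16/100) = 84 Mbps
File size in Mb = 911 * 8 = 7288 Mb
Time = 7288 / 84
Time = 86.7619 seconds


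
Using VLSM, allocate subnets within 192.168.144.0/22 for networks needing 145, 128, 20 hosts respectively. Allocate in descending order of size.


145 hosts -> /24 (254 usable): 192.168.144.0/24
128 hosts -> /24 (254 usable): 192.168.145.0/24
20 hosts -> /27 (30 usable): 192.168.146.0/27
Allocation: 192.168.144.0/24 (145 hosts, 254 usable); 192.168.145.0/24 (128 hosts, 254 usable); 192.168.146.0/27 (20 hosts, 30 usable)


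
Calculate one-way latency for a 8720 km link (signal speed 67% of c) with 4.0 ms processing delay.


Speed = 0.67 * 3e5 km/s = 201000 km/s
Propagation delay = 8720 / 201000 = 0.0434 s = 43.3831 ms
Processing delay = 4.0 ms
Total one-way latency = 47.3831 ms


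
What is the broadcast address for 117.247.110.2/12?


Network: 117.240.0.0/12
Host bits = 20
Set all host bits to 1:
Broadcast: 117.255.255.255


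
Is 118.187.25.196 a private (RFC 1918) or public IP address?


RFC 1918 private ranges:
  10.0.0.0/8 (10.0.0.0 - 10.255.255.255)
  172.16.0.0/12 (172.16.0.0 - 172.31.255.255)
  192.168.0.0/16 (192.168.0.0 - 192.168.255.255)
Public (not in any RFC 1918 range)


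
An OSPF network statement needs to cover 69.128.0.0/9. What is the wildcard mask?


Subnet mask: 255.128.0.0
Wildcard = 255.255.255.255 - subnet mask
255 - 255 = 0
255 - 128 = 127
255 - 0 = 255
255 - 0 = 255
Wildcard: 0.127.255.255


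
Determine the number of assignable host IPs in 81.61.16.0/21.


Host bits = 32 - 21 = 11
Total addresses = 2^11 = 2048
Usable = total - 2 (network and broadcast)
Usable hosts: 2046


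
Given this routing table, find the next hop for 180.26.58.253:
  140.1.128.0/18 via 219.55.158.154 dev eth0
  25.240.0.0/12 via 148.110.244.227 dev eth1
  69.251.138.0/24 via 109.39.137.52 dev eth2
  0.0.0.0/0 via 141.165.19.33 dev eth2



Longest prefix match for 180.26.58.253:
  /18 140.1.128.0: no
  /12 25.240.0.0: no
  /24 69.251.138.0: no
  /0 0.0.0.0: MATCH
Selected: next-hop 141.165.19.33 via eth2 (matched /0)


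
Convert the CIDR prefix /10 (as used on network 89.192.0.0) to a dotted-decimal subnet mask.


/10 means 10 network bits, 22 host bits
Binary: 11111111110000000000000000000000
Mask: 255.192.0.0


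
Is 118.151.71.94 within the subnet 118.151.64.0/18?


Subnet network: 118.151.64.0
Test IP AND mask: 118.151.64.0
Yes, 118.151.71.94 is in 118.151.64.0/18


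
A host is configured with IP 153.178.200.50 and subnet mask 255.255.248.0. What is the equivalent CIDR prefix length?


Binary: 11111111.11111111.11111000.00000000
Count leading 1s
Prefix: /21


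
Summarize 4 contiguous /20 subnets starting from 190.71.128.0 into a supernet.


Original prefix: /20
Number of subnets: 4 = 2^2
New prefix = 20 - 2 = 18
Supernet: 190.71.128.0/18


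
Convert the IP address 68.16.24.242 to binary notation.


68 = 01000100
16 = 00010000
24 = 00011000
242 = 11110010
Binary: 01000100.00010000.00011000.11110010


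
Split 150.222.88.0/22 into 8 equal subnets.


New prefix = 22 + 3 = 25
Each subnet has 128 addresses
  150.222.88.0/25
  150.222.88.128/25
  150.222.89.0/25
  150.222.89.128/25
  150.222.90.0/25
  150.222.90.128/25
  150.222.91.0/25
  150.222.91.128/25
Subnets: 150.222.88.0/25, 150.222.88.128/25, 150.222.89.0/25, 150.222.89.128/25, 150.222.90.0/25, 150.222.90.128/25, 150.222.91.0/25, 150.222.91.128/25


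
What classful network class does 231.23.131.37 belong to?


First octet: 231
Binary: 11100111
1110xxxx -> Class D (224-239)
Class D (multicast), default mask N/A


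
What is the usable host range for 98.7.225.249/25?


Network: 98.7.225.128
Broadcast: 98.7.225.255
First usable = network + 1
Last usable = broadcast - 1
Range: 98.7.225.129 to 98.7.225.254


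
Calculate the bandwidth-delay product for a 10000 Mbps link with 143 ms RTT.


BDP = bandwidth * RTT
= 10000 Mbps * 143 ms
= 10000 * 1e6 * 143 / 1000 bits
= 1430000000 bits
= 178750000 bytes
= 174560.5469 KB
BDP = 1430000000 bits (178750000 bytes)


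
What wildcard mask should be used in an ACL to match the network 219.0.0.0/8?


Subnet mask: 255.0.0.0
Wildcard = 255.255.255.255 - subnet mask
255 - 255 = 0
255 - 0 = 255
255 - 0 = 255
255 - 0 = 255
Wildcard: 0.255.255.255


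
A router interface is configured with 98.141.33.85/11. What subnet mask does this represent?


/11 means 11 network bits, 21 host bits
Binary: 11111111111000000000000000000000
Mask: 255.224.0.0


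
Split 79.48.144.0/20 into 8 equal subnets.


New prefix = 20 + 3 = 23
Each subnet has 512 addresses
  79.48.144.0/23
  79.48.146.0/23
  79.48.148.0/23
  79.48.150.0/23
  79.48.152.0/23
  79.48.154.0/23
  79.48.156.0/23
  79.48.158.0/23
Subnets: 79.48.144.0/23, 79.48.146.0/23, 79.48.148.0/23, 79.48.150.0/23, 79.48.152.0/23, 79.48.154.0/23, 79.48.156.0/23, 79.48.158.0/23


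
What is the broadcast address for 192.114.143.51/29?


Network: 192.114.143.48/29
Host bits = 3
Set all host bits to 1:
Broadcast: 192.114.143.55


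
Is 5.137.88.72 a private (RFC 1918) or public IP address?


RFC 1918 private ranges:
  10.0.0.0/8 (10.0.0.0 - 10.255.255.255)
  172.16.0.0/12 (172.16.0.0 - 172.31.255.255)
  192.168.0.0/16 (192.168.0.0 - 192.168.255.255)
Public (not in any RFC 1918 range)


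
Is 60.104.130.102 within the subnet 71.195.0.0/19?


Subnet network: 71.195.0.0
Test IP AND mask: 60.104.128.0
No, 60.104.130.102 is not in 71.195.0.0/19


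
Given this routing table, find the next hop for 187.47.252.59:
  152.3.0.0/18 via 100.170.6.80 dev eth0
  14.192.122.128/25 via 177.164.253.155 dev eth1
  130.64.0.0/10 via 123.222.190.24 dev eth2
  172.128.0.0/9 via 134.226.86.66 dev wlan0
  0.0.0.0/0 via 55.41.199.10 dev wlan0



Longest prefix match for 187.47.252.59:
  /18 152.3.0.0: no
  /25 14.192.122.128: no
  /10 130.64.0.0: no
  /9 172.128.0.0: no
  /0 0.0.0.0: MATCH
Selected: next-hop 55.41.199.10 via wlan0 (matched /0)


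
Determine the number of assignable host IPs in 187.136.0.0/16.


Host bits = 32 - 16 = 16
Total addresses = 2^16 = 65536
Usable = total - 2 (network and broadcast)
Usable hosts: 65534


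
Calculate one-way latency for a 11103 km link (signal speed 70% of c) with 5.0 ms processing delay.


Speed = 0.7 * 3e5 km/s = 210000 km/s
Propagation delay = 11103 / 210000 = 0.0529 s = 52.8714 ms
Processing delay = 5.0 ms
Total one-way latency = 57.8714 ms


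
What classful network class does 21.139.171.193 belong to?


First octet: 21
Binary: 00010101
0xxxxxxx -> Class A (1-126)
Class A, default mask 255.0.0.0 (/8)


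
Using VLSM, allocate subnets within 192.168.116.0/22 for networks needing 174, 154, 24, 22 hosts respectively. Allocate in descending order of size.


174 hosts -> /24 (254 usable): 192.168.116.0/24
154 hosts -> /24 (254 usable): 192.168.117.0/24
24 hosts -> /27 (30 usable): 192.168.118.0/27
22 hosts -> /27 (30 usable): 192.168.118.32/27
Allocation: 192.168.116.0/24 (174 hosts, 254 usable); 192.168.117.0/24 (154 hosts, 254 usable); 192.168.118.0/27 (24 hosts, 30 usable); 192.168.118.32/27 (22 hosts, 30 usable)


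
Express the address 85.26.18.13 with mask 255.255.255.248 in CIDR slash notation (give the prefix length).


Binary: 11111111.11111111.11111111.11111000
Count leading 1s
Prefix: /29


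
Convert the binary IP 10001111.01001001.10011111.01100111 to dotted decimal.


10001111 = 143
01001001 = 73
10011111 = 159
01100111 = 103
IP: 143.73.159.103


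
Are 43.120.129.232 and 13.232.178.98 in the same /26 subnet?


Mask: 255.255.255.192
43.120.129.232 AND mask = 43.120.129.192
13.232.178.98 AND mask = 13.232.178.64
No, different subnets (43.120.129.192 vs 13.232.178.64)


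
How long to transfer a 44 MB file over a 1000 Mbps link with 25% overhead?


Effective throughput = 1000 * (1 - 25/100) = 750 Mbps
File size in Mb = 44 * 8 = 352 Mb
Time = 352 / 750
Time = 0.4693 seconds


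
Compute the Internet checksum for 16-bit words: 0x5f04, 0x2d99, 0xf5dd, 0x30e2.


Sum all words (with carry folding):
+ 0x5f04 = 0x5f04
+ 0x2d99 = 0x8c9d
+ 0xf5dd = 0x827b
+ 0x30e2 = 0xb35d
One's complement: ~0xb35d
Checksum = 0x4ca2


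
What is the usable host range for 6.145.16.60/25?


Network: 6.145.16.0
Broadcast: 6.145.16.127
First usable = network + 1
Last usable = broadcast - 1
Range: 6.145.16.1 to 6.145.16.126


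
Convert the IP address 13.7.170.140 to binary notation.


13 = 00001101
7 = 00000111
170 = 10101010
140 = 10001100
Binary: 00001101.00000111.10101010.10001100


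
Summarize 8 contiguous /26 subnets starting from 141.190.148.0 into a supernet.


Original prefix: /26
Number of subnets: 8 = 2^3
New prefix = 26 - 3 = 23
Supernet: 141.190.148.0/23


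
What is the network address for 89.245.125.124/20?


IP:   01011001.11110101.01111101.01111100
Mask: 11111111.11111111.11110000.00000000
AND operation:
Net:  01011001.11110101.01110000.00000000
Network: 89.245.112.0/20


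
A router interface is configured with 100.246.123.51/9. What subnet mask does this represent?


/9 means 9 network bits, 23 host bits
Binary: 11111111100000000000000000000000
Mask: 255.128.0.0


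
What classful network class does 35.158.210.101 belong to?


First octet: 35
Binary: 00100011
0xxxxxxx -> Class A (1-126)
Class A, default mask 255.0.0.0 (/8)


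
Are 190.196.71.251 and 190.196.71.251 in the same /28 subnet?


Mask: 255.255.255.240
190.196.71.251 AND mask = 190.196.71.240
190.196.71.251 AND mask = 190.196.71.240
Yes, same subnet (190.196.71.240)


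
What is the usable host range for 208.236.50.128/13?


Network: 208.232.0.0
Broadcast: 208.239.255.255
First usable = network + 1
Last usable = broadcast - 1
Range: 208.232.0.1 to 208.239.255.254


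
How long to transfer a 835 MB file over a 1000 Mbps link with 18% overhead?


Effective throughput = 1000 * (1 - 18/100) = 820.0 Mbps
File size in Mb = 835 * 8 = 6680 Mb
Time = 6680 / 820.0
Time = 8.1463 seconds


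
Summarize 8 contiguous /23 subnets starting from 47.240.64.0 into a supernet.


Original prefix: /23
Number of subnets: 8 = 2^3
New prefix = 23 - 3 = 20
Supernet: 47.240.64.0/20


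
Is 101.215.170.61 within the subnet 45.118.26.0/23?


Subnet network: 45.118.26.0
Test IP AND mask: 101.215.170.0
No, 101.215.170.61 is not in 45.118.26.0/23


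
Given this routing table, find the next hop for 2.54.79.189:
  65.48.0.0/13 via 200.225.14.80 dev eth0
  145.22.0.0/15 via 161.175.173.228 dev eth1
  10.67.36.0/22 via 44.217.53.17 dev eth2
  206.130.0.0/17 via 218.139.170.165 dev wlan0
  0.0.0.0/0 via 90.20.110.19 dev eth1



Longest prefix match for 2.54.79.189:
  /13 65.48.0.0: no
  /15 145.22.0.0: no
  /22 10.67.36.0: no
  /17 206.130.0.0: no
  /0 0.0.0.0: MATCH
Selected: next-hop 90.20.110.19 via eth1 (matched /0)


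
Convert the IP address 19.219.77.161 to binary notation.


19 = 00010011
219 = 11011011
77 = 01001101
161 = 10100001
Binary: 00010011.11011011.01001101.10100001


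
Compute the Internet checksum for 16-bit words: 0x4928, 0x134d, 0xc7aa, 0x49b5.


Sum all words (with carry folding):
+ 0x4928 = 0x4928
+ 0x134d = 0x5c75
+ 0xc7aa = 0x2420
+ 0x49b5 = 0x6dd5
One's complement: ~0x6dd5
Checksum = 0x922a


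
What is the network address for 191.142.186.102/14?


IP:   10111111.10001110.10111010.01100110
Mask: 11111111.11111100.00000000.00000000
AND operation:
Net:  10111111.10001100.00000000.00000000
Network: 191.140.0.0/14


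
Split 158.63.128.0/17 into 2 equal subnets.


New prefix = 17 + 1 = 18
Each subnet has 16384 addresses
  158.63.128.0/18
  158.63.192.0/18
Subnets: 158.63.128.0/18, 158.63.192.0/18


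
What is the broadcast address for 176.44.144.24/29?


Network: 176.44.144.24/29
Host bits = 3
Set all host bits to 1:
Broadcast: 176.44.144.31


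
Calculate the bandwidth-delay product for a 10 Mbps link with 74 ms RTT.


BDP = bandwidth * RTT
= 10 Mbps * 74 ms
= 10 * 1e6 * 74 / 1000 bits
= 740000 bits
= 92500 bytes
= 90.332 KB
BDP = 740000 bits (92500 bytes)


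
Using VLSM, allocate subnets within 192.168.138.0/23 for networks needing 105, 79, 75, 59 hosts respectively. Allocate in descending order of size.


105 hosts -> /25 (126 usable): 192.168.138.0/25
79 hosts -> /25 (126 usable): 192.168.138.128/25
75 hosts -> /25 (126 usable): 192.168.139.0/25
59 hosts -> /26 (62 usable): 192.168.139.128/26
Allocation: 192.168.138.0/25 (105 hosts, 126 usable); 192.168.138.128/25 (79 hosts, 126 usable); 192.168.139.0/25 (75 hosts, 126 usable); 192.168.139.128/26 (59 hosts, 62 usable)


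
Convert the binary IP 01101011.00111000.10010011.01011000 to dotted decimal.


01101011 = 107
00111000 = 56
10010011 = 147
01011000 = 88
IP: 107.56.147.88


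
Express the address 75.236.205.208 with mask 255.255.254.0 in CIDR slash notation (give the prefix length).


Binary: 11111111.11111111.11111110.00000000
Count leading 1s
Prefix: /23


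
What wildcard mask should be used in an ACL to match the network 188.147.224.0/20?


Subnet mask: 255.255.240.0
Wildcard = 255.255.255.255 - subnet mask
255 - 255 = 0
255 - 255 = 0
255 - 240 = 15
255 - 0 = 255
Wildcard: 0.0.15.255


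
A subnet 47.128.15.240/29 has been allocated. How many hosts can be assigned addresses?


Host bits = 32 - 29 = 3
Total addresses = 2^3 = 8
Usable = total - 2 (network and broadcast)
Usable hosts: 6


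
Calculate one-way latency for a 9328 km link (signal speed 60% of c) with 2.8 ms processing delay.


Speed = 0.6 * 3e5 km/s = 180000 km/s
Propagation delay = 9328 / 180000 = 0.0518 s = 51.8222 ms
Processing delay = 2.8 ms
Total one-way latency = 54.6222 ms


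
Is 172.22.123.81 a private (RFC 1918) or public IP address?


RFC 1918 private ranges:
  10.0.0.0/8 (10.0.0.0 - 10.255.255.255)
  172.16.0.0/12 (172.16.0.0 - 172.31.255.255)
  192.168.0.0/16 (192.168.0.0 - 192.168.255.255)
Private (in 172.16.0.0/12)


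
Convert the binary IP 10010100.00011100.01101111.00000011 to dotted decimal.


10010100 = 148
00011100 = 28
01101111 = 111
00000011 = 3
IP: 148.28.111.3


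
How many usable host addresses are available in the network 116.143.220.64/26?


Host bits = 32 - 26 = 6
Total addresses = 2^6 = 64
Usable = total - 2 (network and broadcast)
Usable hosts: 62


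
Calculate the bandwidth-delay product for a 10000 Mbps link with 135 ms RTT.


BDP = bandwidth * RTT
= 10000 Mbps * 135 ms
= 10000 * 1e6 * 135 / 1000 bits
= 1350000000 bits
= 168750000 bytes
= 164794.9219 KB
BDP = 1350000000 bits (168750000 bytes)


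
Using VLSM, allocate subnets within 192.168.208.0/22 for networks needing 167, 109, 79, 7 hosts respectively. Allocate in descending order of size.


167 hosts -> /24 (254 usable): 192.168.208.0/24
109 hosts -> /25 (126 usable): 192.168.209.0/25
79 hosts -> /25 (126 usable): 192.168.209.128/25
7 hosts -> /28 (14 usable): 192.168.210.0/28
Allocation: 192.168.208.0/24 (167 hosts, 254 usable); 192.168.209.0/25 (109 hosts, 126 usable); 192.168.209.128/25 (79 hosts, 126 usable); 192.168.210.0/28 (7 hosts, 14 usable)


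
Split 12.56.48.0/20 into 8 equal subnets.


New prefix = 20 + 3 = 23
Each subnet has 512 addresses
  12.56.48.0/23
  12.56.50.0/23
  12.56.52.0/23
  12.56.54.0/23
  12.56.56.0/23
  12.56.58.0/23
  12.56.60.0/23
  12.56.62.0/23
Subnets: 12.56.48.0/23, 12.56.50.0/23, 12.56.52.0/23, 12.56.54.0/23, 12.56.56.0/23, 12.56.58.0/23, 12.56.60.0/23, 12.56.62.0/23


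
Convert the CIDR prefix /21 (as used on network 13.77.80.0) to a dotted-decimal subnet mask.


/21 means 21 network bits, 11 host bits
Binary: 11111111111111111111100000000000
Mask: 255.255.248.0


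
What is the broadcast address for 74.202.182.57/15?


Network: 74.202.0.0/15
Host bits = 17
Set all host bits to 1:
Broadcast: 74.203.255.255


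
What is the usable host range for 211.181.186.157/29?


Network: 211.181.186.152
Broadcast: 211.181.186.159
First usable = network + 1
Last usable = broadcast - 1
Range: 211.181.186.153 to 211.181.186.158


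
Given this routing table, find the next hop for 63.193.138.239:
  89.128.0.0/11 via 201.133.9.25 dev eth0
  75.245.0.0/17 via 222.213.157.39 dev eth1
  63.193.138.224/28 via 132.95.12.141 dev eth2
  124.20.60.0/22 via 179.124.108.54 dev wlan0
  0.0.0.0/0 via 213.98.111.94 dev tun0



Longest prefix match for 63.193.138.239:
  /11 89.128.0.0: no
  /17 75.245.0.0: no
  /28 63.193.138.224: MATCH
  /22 124.20.60.0: no
  /0 0.0.0.0: MATCH
Selected: next-hop 132.95.12.141 via eth2 (matched /28)


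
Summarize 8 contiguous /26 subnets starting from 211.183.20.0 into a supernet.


Original prefix: /26
Number of subnets: 8 = 2^3
New prefix = 26 - 3 = 23
Supernet: 211.183.20.0/23


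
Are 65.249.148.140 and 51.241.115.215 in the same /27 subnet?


Mask: 255.255.255.224
65.249.148.140 AND mask = 65.249.148.128
51.241.115.215 AND mask = 51.241.115.192
No, different subnets (65.249.148.128 vs 51.241.115.192)


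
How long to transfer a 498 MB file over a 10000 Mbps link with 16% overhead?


Effective throughput = 10000 * (1 - 16/100) = 8400 Mbps
File size in Mb = 498 * 8 = 3984 Mb
Time = 3984 / 8400
Time = 0.4743 seconds


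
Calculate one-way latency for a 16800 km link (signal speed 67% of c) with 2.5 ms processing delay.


Speed = 0.67 * 3e5 km/s = 201000 km/s
Propagation delay = 16800 / 201000 = 0.0836 s = 83.5821 ms
Processing delay = 2.5 ms
Total one-way latency = 86.0821 ms


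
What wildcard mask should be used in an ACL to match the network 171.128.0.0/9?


Subnet mask: 255.128.0.0
Wildcard = 255.255.255.255 - subnet mask
255 - 255 = 0
255 - 128 = 127
255 - 0 = 255
255 - 0 = 255
Wildcard: 0.127.255.255


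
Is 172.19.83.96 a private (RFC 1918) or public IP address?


RFC 1918 private ranges:
  10.0.0.0/8 (10.0.0.0 - 10.255.255.255)
  172.16.0.0/12 (172.16.0.0 - 172.31.255.255)
  192.168.0.0/16 (192.168.0.0 - 192.168.255.255)
Private (in 172.16.0.0/12)


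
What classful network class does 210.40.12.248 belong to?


First octet: 210
Binary: 11010010
110xxxxx -> Class C (192-223)
Class C, default mask 255.255.255.0 (/24)


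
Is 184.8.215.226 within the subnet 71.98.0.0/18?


Subnet network: 71.98.0.0
Test IP AND mask: 184.8.192.0
No, 184.8.215.226 is not in 71.98.0.0/18


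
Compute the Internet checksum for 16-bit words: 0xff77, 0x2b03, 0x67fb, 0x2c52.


Sum all words (with carry folding):
+ 0xff77 = 0xff77
+ 0x2b03 = 0x2a7b
+ 0x67fb = 0x9276
+ 0x2c52 = 0xbec8
One's complement: ~0xbec8
Checksum = 0x4137


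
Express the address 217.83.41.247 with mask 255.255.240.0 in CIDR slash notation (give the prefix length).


Binary: 11111111.11111111.11110000.00000000
Count leading 1s
Prefix: /20


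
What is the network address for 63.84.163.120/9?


IP:   00111111.01010100.10100011.01111000
Mask: 11111111.10000000.00000000.00000000
AND operation:
Net:  00111111.00000000.00000000.00000000
Network: 63.0.0.0/9


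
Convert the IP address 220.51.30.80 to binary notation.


220 = 11011100
51 = 00110011
30 = 00011110
80 = 01010000
Binary: 11011100.00110011.00011110.01010000


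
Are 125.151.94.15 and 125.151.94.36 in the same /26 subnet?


Mask: 255.255.255.192
125.151.94.15 AND mask = 125.151.94.0
125.151.94.36 AND mask = 125.151.94.0
Yes, same subnet (125.151.94.0)


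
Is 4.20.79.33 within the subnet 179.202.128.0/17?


Subnet network: 179.202.128.0
Test IP AND mask: 4.20.0.0
No, 4.20.79.33 is not in 179.202.128.0/17


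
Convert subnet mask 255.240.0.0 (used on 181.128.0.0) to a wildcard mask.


Subnet mask: 255.240.0.0
Wildcard = 255.255.255.255 - subnet mask
255 - 255 = 0
255 - 240 = 15
255 - 0 = 255
255 - 0 = 255
Wildcard: 0.15.255.255


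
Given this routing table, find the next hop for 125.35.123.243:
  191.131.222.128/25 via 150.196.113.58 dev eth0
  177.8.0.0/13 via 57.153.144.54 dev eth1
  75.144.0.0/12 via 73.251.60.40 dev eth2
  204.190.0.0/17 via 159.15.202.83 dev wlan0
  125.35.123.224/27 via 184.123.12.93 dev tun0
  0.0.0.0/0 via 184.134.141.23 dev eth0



Longest prefix match for 125.35.123.243:
  /25 191.131.222.128: no
  /13 177.8.0.0: no
  /12 75.144.0.0: no
  /17 204.190.0.0: no
  /27 125.35.123.224: MATCH
  /0 0.0.0.0: MATCH
Selected: next-hop 184.123.12.93 via tun0 (matched /27)


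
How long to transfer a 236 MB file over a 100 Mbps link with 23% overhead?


Effective throughput = 100 * (1 - 23/100) = 77 Mbps
File size in Mb = 236 * 8 = 1888 Mb
Time = 1888 / 77
Time = 24.5195 seconds


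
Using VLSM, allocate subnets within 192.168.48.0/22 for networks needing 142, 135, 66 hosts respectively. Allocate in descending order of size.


142 hosts -> /24 (254 usable): 192.168.48.0/24
135 hosts -> /24 (254 usable): 192.168.49.0/24
66 hosts -> /25 (126 usable): 192.168.50.0/25
Allocation: 192.168.48.0/24 (142 hosts, 254 usable); 192.168.49.0/24 (135 hosts, 254 usable); 192.168.50.0/25 (66 hosts, 126 usable)


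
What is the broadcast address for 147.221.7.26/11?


Network: 147.192.0.0/11
Host bits = 21
Set all host bits to 1:
Broadcast: 147.223.255.255
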